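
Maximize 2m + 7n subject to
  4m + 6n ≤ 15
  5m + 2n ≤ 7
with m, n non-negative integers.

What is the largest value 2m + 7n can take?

The continuous relaxation peaks at (0, 2.5) with value 17.50; rounding to a feasible lattice point costs some objective.
(m,n)=(0,2): 4·0+6·2=12≤15, 5·0+2·2=4≤7, objective 14.
(m,n)=(1,1): 4·1+6·1=10≤15, 5·1+2·1=7≤7, objective 9.
(m,n)=(0,1): 4·0+6·1=6≤15, 5·0+2·1=2≤7, objective 7.
Maximum is 14 at (m,n)=(0,2).

14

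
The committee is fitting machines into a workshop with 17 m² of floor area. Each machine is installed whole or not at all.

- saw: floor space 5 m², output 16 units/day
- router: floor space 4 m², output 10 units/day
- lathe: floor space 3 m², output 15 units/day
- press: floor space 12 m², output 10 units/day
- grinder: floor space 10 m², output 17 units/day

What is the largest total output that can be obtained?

42

Allowing fractional choices, the relaxed optimum would be about 49.5, but machines are indivisible.
saw + router + lathe: floor space 5 + 4 + 3 = 12 ≤ 17, output 16 + 10 + 15 = 41.
router + lathe + grinder: floor space 4 + 3 + 10 = 17 ≤ 17, output 10 + 15 + 17 = 42.
saw + grinder: floor space 5 + 10 = 15 ≤ 17, output 16 + 17 = 33.
Best is router, lathe, and grinder with total output 42.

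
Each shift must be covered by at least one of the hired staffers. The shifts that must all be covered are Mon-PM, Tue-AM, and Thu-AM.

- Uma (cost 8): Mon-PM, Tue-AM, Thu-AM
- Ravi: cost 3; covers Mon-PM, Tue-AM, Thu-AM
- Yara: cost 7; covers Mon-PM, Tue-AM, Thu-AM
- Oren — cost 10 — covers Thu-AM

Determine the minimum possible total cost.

This is a weighted set-cover instance.
Ravi alone covers Mon-PM, Tue-AM, Thu-AM — every shift.
Total cost: 3.
No cover costs less than 3.

3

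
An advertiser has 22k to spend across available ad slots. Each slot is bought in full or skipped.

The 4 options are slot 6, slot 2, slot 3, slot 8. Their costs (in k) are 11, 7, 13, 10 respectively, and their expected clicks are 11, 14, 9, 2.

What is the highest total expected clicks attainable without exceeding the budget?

25

slot 2 + slot 3: cost 7 + 13 = 20 ≤ 22, expected clicks 14 + 9 = 23.
slot 6 + slot 2: cost 11 + 7 = 18 ≤ 22, expected clicks 11 + 14 = 25.
slot 2 + slot 8: cost 7 + 10 = 17 ≤ 22, expected clicks 14 + 2 = 16.
Best is slot 6 and slot 2 with total expected clicks 25.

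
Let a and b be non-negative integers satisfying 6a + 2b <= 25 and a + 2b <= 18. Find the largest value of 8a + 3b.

(a,b)=(2,6): 6·2+2·6=24≤25, 1·2+2·6=14≤18, objective 34.
(a,b)=(1,8): 6·1+2·8=22≤25, 1·1+2·8=17≤18, objective 32.
Maximum is 34 at (a,b)=(2,6).

34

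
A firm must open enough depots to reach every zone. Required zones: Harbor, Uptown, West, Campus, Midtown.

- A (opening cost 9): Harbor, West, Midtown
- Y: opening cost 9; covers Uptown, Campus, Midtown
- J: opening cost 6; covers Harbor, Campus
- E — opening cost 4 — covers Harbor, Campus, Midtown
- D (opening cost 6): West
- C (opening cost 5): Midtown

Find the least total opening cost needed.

18

The greedy cost-per-new-zone heuristic would pick E, D, and Y for 19, but a cheaper cover exists.
Choose A and Y: together they cover Harbor, Uptown, West, Campus, Midtown — every zone.
Total opening cost: 9 + 9 = 18.
No cover costs less than 18.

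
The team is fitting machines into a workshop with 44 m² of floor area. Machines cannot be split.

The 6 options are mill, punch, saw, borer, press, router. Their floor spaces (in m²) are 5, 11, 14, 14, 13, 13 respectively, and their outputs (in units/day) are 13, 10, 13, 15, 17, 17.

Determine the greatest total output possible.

Allowing fractional choices, the relaxed optimum would be about 60.9, but machines are indivisible.
mill + punch + borer + press: floor space 5 + 11 + 14 + 13 = 43 ≤ 44, output 13 + 10 + 15 + 17 = 55.
mill + punch + borer + router: floor space 5 + 11 + 14 + 13 = 43 ≤ 44, output 13 + 10 + 15 + 17 = 55.
mill + punch + press + router: floor space 5 + 11 + 13 + 13 = 42 ≤ 44, output 13 + 10 + 17 + 17 = 57.
Best is mill, punch, press, and router with total output 57.

57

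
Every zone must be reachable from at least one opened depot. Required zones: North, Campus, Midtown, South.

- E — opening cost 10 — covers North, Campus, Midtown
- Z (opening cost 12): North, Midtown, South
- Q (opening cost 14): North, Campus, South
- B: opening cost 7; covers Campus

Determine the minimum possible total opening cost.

19

The greedy cost-per-new-zone heuristic would pick E and Z for 22, but a cheaper cover exists.
Choose Z and B: together they cover North, Campus, Midtown, South — every zone.
Total opening cost: 12 + 7 = 19.
No cover costs less than 19.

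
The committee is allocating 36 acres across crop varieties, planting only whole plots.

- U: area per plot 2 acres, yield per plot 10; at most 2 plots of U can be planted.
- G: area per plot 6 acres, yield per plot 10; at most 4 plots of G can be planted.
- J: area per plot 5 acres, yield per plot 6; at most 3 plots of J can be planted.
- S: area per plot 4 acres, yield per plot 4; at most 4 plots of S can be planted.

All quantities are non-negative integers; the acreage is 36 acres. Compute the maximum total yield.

2×U, 3×G, 2×J, and 1×S: area 36 ≤ 36, yield 2·10 + 3·10 + 2·6 + 1·4 = 66.
2×U, 4×G, and 2×S: area 36 ≤ 36, yield 2·10 + 4·10 + 2·4 = 68.
Best is 68.

68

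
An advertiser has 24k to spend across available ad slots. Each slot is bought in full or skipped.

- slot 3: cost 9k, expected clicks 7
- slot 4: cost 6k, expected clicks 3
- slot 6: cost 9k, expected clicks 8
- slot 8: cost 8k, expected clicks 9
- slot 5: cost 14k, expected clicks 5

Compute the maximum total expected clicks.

20

Take slot 4, slot 6, and slot 8: cost 6 + 9 + 8 = 23 ≤ 24, expected clicks 3 + 8 + 9 = 20.
No other feasible combination does better.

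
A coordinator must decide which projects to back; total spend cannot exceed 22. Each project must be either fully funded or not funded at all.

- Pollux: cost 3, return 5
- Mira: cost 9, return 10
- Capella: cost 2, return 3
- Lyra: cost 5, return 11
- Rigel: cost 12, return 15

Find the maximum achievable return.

34

This is a 0-1 knapsack instance.
Take Pollux, Capella, Lyra, and Rigel: cost 3 + 2 + 5 + 12 = 22 ≤ 22, return 5 + 3 + 11 + 15 = 34.
No other feasible combination does better.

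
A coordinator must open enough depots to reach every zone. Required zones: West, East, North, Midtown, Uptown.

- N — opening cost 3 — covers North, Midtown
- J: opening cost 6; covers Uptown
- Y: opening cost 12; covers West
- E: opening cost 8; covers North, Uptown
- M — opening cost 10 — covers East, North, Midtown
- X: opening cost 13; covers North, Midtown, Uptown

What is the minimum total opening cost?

28

The greedy cost-per-new-zone heuristic would pick N, J, M, and Y for 31, but a cheaper cover exists.
Choose J, Y, and M: together they cover West, East, North, Midtown, Uptown — every zone.
Total opening cost: 6 + 12 + 10 = 28.
No cover costs less than 28.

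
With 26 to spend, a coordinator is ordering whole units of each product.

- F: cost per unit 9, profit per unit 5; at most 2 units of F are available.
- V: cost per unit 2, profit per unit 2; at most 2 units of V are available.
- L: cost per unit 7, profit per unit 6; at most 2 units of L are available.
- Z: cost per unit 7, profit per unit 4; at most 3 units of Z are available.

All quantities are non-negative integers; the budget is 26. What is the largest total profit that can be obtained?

This is a bounded integer knapsack.
V has the best ratio (2/2); taking only V gives at most 2×2 = 4 (stopped by the supply cap of 2).
Mixing does better — 2×V, 2×L, and 1×Z: cost 25 ≤ 26, profit 2·2 + 2·6 + 1·4 = 20.

20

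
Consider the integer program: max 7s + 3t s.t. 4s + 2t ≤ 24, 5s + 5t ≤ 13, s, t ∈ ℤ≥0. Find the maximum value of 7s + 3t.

14

The continuous relaxation peaks at (2.6, 0) with value 18.20; rounding to a feasible lattice point costs some objective.
(s,t)=(2,0): 4·2+2·0=8≤24, 5·2+5·0=10≤13, objective 14.
(s,t)=(1,1): 4·1+2·1=6≤24, 5·1+5·1=10≤13, objective 10.
(s,t)=(1,0): 4·1+2·0=4≤24, 5·1+5·0=5≤13, objective 7.
The best lattice point is (2,0), giving 14.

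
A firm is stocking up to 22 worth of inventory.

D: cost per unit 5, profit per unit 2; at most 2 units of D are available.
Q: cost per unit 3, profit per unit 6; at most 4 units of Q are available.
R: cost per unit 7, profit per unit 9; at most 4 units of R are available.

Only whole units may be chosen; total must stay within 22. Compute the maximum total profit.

This is a bounded integer knapsack.
2×Q and 2×R: cost 20 ≤ 22, profit 2·6 + 2·9 = 30.
4×Q and 1×R: cost 19 ≤ 22, profit 4·6 + 1·9 = 33.
Best is 33.

33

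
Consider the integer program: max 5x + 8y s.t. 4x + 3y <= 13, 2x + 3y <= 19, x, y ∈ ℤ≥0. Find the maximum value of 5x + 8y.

The continuous relaxation peaks at (0, 4.33) with value 34.67; rounding to a feasible lattice point costs some objective.
(x,y)=(0,4): 4·0+3·4=12≤13, 2·0+3·4=12≤19, objective 32.
(x,y)=(1,3): 4·1+3·3=13≤13, 2·1+3·3=11≤19, objective 29.
(x,y)=(0,3): 4·0+3·3=9≤13, 2·0+3·3=9≤19, objective 24.
The best lattice point is (0,4), giving 32.

32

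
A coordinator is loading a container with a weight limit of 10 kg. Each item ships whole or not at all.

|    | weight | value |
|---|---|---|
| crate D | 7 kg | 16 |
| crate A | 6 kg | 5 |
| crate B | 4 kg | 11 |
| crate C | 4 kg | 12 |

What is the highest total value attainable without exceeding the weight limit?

crate A + crate C: weight 6 + 4 = 10 ≤ 10, value 5 + 12 = 17.
crate B + crate C: weight 4 + 4 = 8 ≤ 10, value 11 + 12 = 23.
Best is crate B and crate C with total value 23.

23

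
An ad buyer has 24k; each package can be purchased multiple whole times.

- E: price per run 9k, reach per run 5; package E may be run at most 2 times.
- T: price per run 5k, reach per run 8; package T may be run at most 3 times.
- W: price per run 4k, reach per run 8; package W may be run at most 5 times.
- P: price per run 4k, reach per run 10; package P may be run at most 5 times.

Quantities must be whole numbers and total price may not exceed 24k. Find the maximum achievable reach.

1×W and 5×P: price 24 ≤ 24, reach 1·8 + 5·10 = 58.
2×W and 4×P: price 24 ≤ 24, reach 2·8 + 4·10 = 56.
Best is 58.

58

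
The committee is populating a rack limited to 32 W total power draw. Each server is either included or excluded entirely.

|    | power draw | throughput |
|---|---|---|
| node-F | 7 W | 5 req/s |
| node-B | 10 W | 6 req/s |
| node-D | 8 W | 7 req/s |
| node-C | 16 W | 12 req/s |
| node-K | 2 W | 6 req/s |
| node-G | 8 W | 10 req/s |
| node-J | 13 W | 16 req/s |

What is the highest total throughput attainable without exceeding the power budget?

39

Take node-D, node-K, node-G, and node-J: power draw 8 + 2 + 8 + 13 = 31 ≤ 32, throughput 7 + 6 + 10 + 16 = 39.
No other feasible combination does better.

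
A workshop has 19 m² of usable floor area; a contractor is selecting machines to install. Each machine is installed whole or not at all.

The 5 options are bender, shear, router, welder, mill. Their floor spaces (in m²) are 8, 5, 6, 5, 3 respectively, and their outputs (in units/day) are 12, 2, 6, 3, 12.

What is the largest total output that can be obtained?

30

This is a 0-1 knapsack instance.
Take bender, router, and mill: floor space 8 + 6 + 3 = 17 ≤ 19, output 12 + 6 + 12 = 30.
No other feasible combination does better.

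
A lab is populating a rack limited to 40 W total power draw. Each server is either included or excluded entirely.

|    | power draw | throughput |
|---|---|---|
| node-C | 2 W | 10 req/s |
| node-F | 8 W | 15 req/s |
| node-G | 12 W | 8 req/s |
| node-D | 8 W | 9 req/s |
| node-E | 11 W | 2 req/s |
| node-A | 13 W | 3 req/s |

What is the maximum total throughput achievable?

42

node-C + node-F + node-D + node-A: power draw 2 + 8 + 8 + 13 = 31 ≤ 40, throughput 10 + 15 + 9 + 3 = 37.
node-C + node-F + node-G + node-D: power draw 2 + 8 + 12 + 8 = 30 ≤ 40, throughput 10 + 15 + 8 + 9 = 42.
Best is node-C, node-F, node-G, and node-D with total throughput 42.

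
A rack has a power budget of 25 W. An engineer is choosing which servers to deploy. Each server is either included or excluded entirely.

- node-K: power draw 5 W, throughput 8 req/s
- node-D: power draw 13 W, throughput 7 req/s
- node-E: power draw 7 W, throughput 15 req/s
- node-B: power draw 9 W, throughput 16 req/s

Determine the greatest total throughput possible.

Take node-K, node-E, and node-B: power draw 5 + 7 + 9 = 21 ≤ 25, throughput 8 + 15 + 16 = 39.
No other feasible combination does better.

39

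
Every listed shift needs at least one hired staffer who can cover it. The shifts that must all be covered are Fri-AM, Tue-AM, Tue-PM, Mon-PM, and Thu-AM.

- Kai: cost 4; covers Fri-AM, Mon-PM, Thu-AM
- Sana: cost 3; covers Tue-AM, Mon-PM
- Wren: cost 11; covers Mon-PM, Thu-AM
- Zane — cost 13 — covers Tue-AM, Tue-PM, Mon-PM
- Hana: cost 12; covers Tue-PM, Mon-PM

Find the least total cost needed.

This is an integer covering problem.
The greedy cost-per-new-shift heuristic would pick Kai, Sana, and Hana for 19, but a cheaper cover exists.
Choose Kai and Zane: together they cover Fri-AM, Tue-AM, Tue-PM, Mon-PM, Thu-AM — every shift.
Total cost: 4 + 13 = 17.
No cover costs less than 17.

17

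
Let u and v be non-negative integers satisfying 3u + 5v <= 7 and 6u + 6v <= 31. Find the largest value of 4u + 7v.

8

(u,v)=(2,0) is feasible, giving 8.
(u,v)=(0,1) is feasible, giving 7.
(u,v)=(1,0) is feasible, giving 4.
(u,v)=(0,0) is feasible, giving 0.
Maximum is 8 at (u,v)=(2,0).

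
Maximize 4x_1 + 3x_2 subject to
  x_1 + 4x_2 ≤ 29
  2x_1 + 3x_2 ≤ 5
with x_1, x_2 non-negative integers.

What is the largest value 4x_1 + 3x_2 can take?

(x_1,x_2)=(2,0) is feasible, giving 8.
(x_1,x_2)=(1,1) is feasible, giving 7.
Maximum is 8 at (x_1,x_2)=(2,0).

8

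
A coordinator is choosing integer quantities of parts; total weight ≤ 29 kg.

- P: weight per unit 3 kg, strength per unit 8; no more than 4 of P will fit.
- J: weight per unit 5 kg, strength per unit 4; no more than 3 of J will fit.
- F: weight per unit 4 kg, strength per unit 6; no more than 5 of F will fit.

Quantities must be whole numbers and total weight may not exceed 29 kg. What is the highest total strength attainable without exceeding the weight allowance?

3×P and 5×F: weight 29 ≤ 29, strength 3·8 + 5·6 = 54.
4×P and 4×F: weight 28 ≤ 29, strength 4·8 + 4·6 = 56.
Best is 56.

56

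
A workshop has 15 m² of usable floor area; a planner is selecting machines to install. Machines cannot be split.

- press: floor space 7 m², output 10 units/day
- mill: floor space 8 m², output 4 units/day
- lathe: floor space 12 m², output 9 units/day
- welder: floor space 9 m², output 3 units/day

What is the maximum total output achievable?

Allowing fractional choices, the relaxed optimum would be about 16.0, but machines are indivisible.
press: floor space 7 ≤ 15, output 10.
press + mill: floor space 7 + 8 = 15 ≤ 15, output 10 + 4 = 14.
Best is press and mill with total output 14.

14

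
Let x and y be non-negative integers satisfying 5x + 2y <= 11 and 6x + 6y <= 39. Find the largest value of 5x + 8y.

(x,y)=(0,5): 5·0+2·5=10≤11, 6·0+6·5=30≤39, objective 40.
(x,y)=(0,4): 5·0+2·4=8≤11, 6·0+6·4=24≤39, objective 32.
Maximum is 40 at (x,y)=(0,5).

40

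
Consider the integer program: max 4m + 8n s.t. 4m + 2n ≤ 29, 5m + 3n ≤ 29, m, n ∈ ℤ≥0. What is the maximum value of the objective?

72

(m,n)=(0,9): 4·0+2·9=18≤29, 5·0+3·9=27≤29, objective 72.
(m,n)=(1,8): 4·1+2·8=20≤29, 5·1+3·8=29≤29, objective 68.
Maximum is 72 at (m,n)=(0,9).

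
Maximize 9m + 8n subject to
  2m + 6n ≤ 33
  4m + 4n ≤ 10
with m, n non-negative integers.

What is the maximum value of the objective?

Relaxing integrality, the LP optimum is 22.50 at (m,n) = (2.5, 0), which is not an integer point.
(m,n)=(2,0): 2·2+6·0=4≤33, 4·2+4·0=8≤10, objective 18.
(m,n)=(1,1): 2·1+6·1=8≤33, 4·1+4·1=8≤10, objective 17.
(m,n)=(1,0): 2·1+6·0=2≤33, 4·1+4·0=4≤10, objective 9.
No feasible integer point exceeds 18.

18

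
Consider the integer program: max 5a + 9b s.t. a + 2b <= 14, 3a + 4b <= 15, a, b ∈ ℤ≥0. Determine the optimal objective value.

(a,b)=(1,3): 1·1+2·3=7≤14, 3·1+4·3=15≤15, objective 32.
(a,b)=(2,2): 1·2+2·2=6≤14, 3·2+4·2=14≤15, objective 28.
(a,b)=(0,3): 1·0+2·3=6≤14, 3·0+4·3=12≤15, objective 27.
(a,b)=(1,2): 1·1+2·2=5≤14, 3·1+4·2=11≤15, objective 23.
The best lattice point is (1,3), giving 32.

32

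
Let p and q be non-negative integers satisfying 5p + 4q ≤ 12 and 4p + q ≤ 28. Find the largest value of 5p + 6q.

(p,q)=(0,3) is feasible, giving 18.
(p,q)=(0,2) is feasible, giving 12.
The best lattice point is (0,3), giving 18.

18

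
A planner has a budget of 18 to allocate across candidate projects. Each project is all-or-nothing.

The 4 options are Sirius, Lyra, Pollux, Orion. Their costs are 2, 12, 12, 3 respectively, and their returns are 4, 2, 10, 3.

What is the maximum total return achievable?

Take Sirius, Pollux, and Orion: cost 2 + 12 + 3 = 17 ≤ 18, return 4 + 10 + 3 = 17.
No other feasible combination does better.

17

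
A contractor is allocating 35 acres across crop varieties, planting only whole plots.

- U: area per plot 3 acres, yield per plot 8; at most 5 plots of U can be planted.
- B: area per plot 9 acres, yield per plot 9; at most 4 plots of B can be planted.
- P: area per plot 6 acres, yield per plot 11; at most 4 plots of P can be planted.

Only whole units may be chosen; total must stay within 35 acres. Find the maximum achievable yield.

73

Take 5×U and 3×P: area 33 ≤ 35, yield 5·8 + 3·11 = 73.
U has the best ratio (8/3) and is taken to its limit of 5; remaining capacity is filled optimally with the others.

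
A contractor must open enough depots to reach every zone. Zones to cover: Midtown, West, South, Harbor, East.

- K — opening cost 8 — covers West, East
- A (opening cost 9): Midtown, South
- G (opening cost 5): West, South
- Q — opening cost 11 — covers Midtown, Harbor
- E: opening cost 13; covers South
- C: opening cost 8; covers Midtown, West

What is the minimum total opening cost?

24

Choose K, G, and Q: together they cover Midtown, West, South, Harbor, East — every zone.
Total opening cost: 8 + 5 + 11 = 24.
No cover costs less than 24.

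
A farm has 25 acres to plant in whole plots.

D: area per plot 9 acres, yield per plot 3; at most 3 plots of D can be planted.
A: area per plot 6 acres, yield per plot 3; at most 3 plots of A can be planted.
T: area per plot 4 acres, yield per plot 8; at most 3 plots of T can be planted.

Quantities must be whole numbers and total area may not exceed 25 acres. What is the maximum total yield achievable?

30

2×A and 3×T: area 24 ≤ 25, yield 2·3 + 3·8 = 30.
1×A and 3×T: area 18 ≤ 25, yield 1·3 + 3·8 = 27.
Best is 30.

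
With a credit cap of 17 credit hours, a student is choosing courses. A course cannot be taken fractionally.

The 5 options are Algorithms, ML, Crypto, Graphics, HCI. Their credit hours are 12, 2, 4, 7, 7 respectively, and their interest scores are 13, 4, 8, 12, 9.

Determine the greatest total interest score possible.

25

Allowing fractional choices, the relaxed optimum would be about 29.1, but courses are indivisible.
ML + Crypto + Graphics: credit hours 2 + 4 + 7 = 13 ≤ 17, interest score 4 + 8 + 12 = 24.
ML + Graphics + HCI: credit hours 2 + 7 + 7 = 16 ≤ 17, interest score 4 + 12 + 9 = 25.
Best is ML, Graphics, and HCI with total interest score 25.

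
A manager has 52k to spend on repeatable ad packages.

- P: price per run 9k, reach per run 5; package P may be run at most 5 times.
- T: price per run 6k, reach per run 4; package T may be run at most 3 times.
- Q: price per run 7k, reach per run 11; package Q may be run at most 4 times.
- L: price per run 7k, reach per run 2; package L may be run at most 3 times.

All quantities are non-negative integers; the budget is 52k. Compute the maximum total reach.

Q has the best ratio (11/7); taking only Q gives at most 4×11 = 44 (stopped by the supply cap of 4).
Mixing does better — 2×P, 1×T, and 4×Q: price 52 ≤ 52, reach 2·5 + 1·4 + 4·11 = 58.

58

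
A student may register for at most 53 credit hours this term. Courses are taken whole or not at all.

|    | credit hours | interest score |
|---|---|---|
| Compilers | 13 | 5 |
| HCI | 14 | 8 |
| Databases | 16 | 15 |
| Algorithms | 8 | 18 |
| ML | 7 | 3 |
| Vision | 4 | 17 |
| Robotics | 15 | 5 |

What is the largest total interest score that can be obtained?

61

Treat it as a binary knapsack problem.
Allowing fractional choices, the relaxed optimum would be about 62.5, but courses are indivisible.
HCI + Databases + Algorithms + ML + Vision: credit hours 14 + 16 + 8 + 7 + 4 = 49 ≤ 53, interest score 8 + 15 + 18 + 3 + 17 = 61.
Compilers + Databases + Algorithms + ML + Vision: credit hours 13 + 16 + 8 + 7 + 4 = 48 ≤ 53, interest score 5 + 15 + 18 + 3 + 17 = 58.
HCI + Databases + Algorithms + Vision: credit hours 14 + 16 + 8 + 4 = 42 ≤ 53, interest score 8 + 15 + 18 + 17 = 58.
Best is HCI, Databases, Algorithms, ML, and Vision with total interest score 61.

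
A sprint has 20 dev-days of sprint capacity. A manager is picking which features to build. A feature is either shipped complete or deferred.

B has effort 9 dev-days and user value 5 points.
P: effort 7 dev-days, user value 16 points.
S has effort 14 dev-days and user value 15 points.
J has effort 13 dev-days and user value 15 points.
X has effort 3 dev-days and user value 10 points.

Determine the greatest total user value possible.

31

This is an integer program with binary decision variables.
Take B, P, and X: effort 9 + 7 + 3 = 19 ≤ 20, user value 5 + 16 + 10 = 31.
No feasible combination exceeds this.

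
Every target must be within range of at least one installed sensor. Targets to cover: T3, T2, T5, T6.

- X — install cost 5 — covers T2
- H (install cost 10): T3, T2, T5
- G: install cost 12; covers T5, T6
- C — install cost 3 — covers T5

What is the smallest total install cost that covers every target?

The greedy cost-per-new-target heuristic would pick C, X, H, and G for 30, but a cheaper cover exists.
Choose H and G: together they cover T3, T2, T5, T6 — every target.
Total install cost: 10 + 12 = 22.
No cover costs less than 22.

22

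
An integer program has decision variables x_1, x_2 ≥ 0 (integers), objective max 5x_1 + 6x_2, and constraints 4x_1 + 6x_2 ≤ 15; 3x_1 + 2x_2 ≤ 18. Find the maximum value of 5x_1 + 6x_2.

16

Relaxing integrality, the LP optimum is 18.75 at (x_1,x_2) = (3.75, 0), which is not an integer point.
(x_1,x_2)=(2,1): 4·2+6·1=14≤15, 3·2+2·1=8≤18, objective 16.
(x_1,x_2)=(3,0): 4·3+6·0=12≤15, 3·3+2·0=9≤18, objective 15.
(x_1,x_2)=(1,1): 4·1+6·1=10≤15, 3·1+2·1=5≤18, objective 11.
(x_1,x_2)=(2,0): 4·2+6·0=8≤15, 3·2+2·0=6≤18, objective 10.
Maximum is 16 at (x_1,x_2)=(2,1).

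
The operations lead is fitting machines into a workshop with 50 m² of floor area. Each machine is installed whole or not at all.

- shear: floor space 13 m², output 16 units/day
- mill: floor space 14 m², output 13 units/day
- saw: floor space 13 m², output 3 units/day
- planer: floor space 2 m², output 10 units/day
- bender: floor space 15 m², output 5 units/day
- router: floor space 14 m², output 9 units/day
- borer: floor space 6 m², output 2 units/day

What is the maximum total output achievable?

Treat it as a binary knapsack problem.
Take shear, mill, planer, router, and borer: floor space 13 + 14 + 2 + 14 + 6 = 49 ≤ 50, output 16 + 13 + 10 + 9 + 2 = 50.
No other feasible combination does better.

50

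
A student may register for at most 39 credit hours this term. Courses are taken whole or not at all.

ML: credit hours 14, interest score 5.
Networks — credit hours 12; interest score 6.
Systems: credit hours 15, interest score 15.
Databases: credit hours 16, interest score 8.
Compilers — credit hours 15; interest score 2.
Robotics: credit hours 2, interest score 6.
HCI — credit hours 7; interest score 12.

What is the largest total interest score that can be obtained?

Take Networks, Systems, Robotics, and HCI: credit hours 12 + 15 + 2 + 7 = 36 ≤ 39, interest score 6 + 15 + 6 + 12 = 39.
No other feasible combination does better.

39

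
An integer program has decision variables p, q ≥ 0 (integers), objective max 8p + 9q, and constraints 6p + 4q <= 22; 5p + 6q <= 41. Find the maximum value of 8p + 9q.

(p,q)=(0,5): 6·0+4·5=20≤22, 5·0+6·5=30≤41, objective 45.
(p,q)=(1,4): 6·1+4·4=22≤22, 5·1+6·4=29≤41, objective 44.
(p,q)=(0,4): 6·0+4·4=16≤22, 5·0+6·4=24≤41, objective 36.
Maximum is 45 at (p,q)=(0,5).

45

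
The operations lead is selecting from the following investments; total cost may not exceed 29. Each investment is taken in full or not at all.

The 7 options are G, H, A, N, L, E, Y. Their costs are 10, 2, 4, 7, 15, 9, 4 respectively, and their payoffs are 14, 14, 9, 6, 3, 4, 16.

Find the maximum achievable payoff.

59

G + H + A + Y: cost 10 + 2 + 4 + 4 = 20 ≤ 29, payoff 14 + 14 + 9 + 16 = 53.
G + H + A + E + Y: cost 10 + 2 + 4 + 9 + 4 = 29 ≤ 29, payoff 14 + 14 + 9 + 4 + 16 = 57.
G + H + A + N + Y: cost 10 + 2 + 4 + 7 + 4 = 27 ≤ 29, payoff 14 + 14 + 9 + 6 + 16 = 59.
Best is G, H, A, N, and Y with total payoff 59.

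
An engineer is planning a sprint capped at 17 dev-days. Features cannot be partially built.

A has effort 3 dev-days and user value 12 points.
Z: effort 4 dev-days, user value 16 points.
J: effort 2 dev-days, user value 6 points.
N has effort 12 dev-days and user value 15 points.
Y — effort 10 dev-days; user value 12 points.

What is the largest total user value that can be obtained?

40

A + Z + Y: effort 3 + 4 + 10 = 17 ≤ 17, user value 12 + 16 + 12 = 40.
A + Z + J: effort 3 + 4 + 2 = 9 ≤ 17, user value 12 + 16 + 6 = 34.
Best is A, Z, and Y with total user value 40.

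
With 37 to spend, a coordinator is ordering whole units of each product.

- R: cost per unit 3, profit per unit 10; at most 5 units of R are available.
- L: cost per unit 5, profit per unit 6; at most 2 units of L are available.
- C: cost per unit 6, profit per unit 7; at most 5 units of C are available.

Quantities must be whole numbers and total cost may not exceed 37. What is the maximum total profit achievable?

This is a bounded integer knapsack.
R has the best ratio (10/3); taking only R gives at most 5×10 = 50 (stopped by the supply cap of 5).
Mixing does better — 5×R, 2×L, and 2×C: cost 37 ≤ 37, profit 5·10 + 2·6 + 2·7 = 76.

76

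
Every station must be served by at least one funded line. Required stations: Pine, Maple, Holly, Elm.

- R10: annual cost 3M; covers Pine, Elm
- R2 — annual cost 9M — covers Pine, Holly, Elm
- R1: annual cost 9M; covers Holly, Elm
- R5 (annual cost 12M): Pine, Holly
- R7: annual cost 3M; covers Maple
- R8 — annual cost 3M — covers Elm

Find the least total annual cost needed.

12

The greedy cost-per-new-station heuristic would pick R10, R7, and R2 for 15, but a cheaper cover exists.
Choose R2 and R7: together they cover Pine, Maple, Holly, Elm — every station.
Total annual cost: 9 + 3 = 12.
No cover costs less than 12.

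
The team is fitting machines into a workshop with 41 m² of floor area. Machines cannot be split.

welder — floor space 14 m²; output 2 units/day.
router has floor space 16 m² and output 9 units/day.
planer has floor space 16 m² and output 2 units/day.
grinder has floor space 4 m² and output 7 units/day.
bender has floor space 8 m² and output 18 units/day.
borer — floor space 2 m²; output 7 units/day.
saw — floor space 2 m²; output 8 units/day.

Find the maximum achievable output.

49

This is a 0-1 knapsack instance.
Allowing fractional choices, the relaxed optimum would be about 50.3, but machines are indivisible.
router + grinder + bender + borer + saw: floor space 16 + 4 + 8 + 2 + 2 = 32 ≤ 41, output 9 + 7 + 18 + 7 + 8 = 49.
router + bender + borer + saw: floor space 16 + 8 + 2 + 2 = 28 ≤ 41, output 9 + 18 + 7 + 8 = 42.
router + grinder + bender + saw: floor space 16 + 4 + 8 + 2 = 30 ≤ 41, output 9 + 7 + 18 + 8 = 42.
Best is router, grinder, bender, borer, and saw with total output 49.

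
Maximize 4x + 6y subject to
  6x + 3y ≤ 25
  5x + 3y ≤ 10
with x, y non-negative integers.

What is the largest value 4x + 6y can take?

The continuous relaxation peaks at (0, 3.33) with value 20.00; rounding to a feasible lattice point costs some objective.
(x,y)=(0,3): 6·0+3·3=9≤25, 5·0+3·3=9≤10, objective 18.
(x,y)=(0,2): 6·0+3·2=6≤25, 5·0+3·2=6≤10, objective 12.
Maximum is 18 at (x,y)=(0,3).

18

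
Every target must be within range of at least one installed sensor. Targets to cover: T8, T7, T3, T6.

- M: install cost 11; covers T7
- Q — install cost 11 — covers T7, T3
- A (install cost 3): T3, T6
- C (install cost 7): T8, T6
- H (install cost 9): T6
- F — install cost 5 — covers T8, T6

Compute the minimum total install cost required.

The greedy cost-per-new-target heuristic would pick A, F, and M for 19, but a cheaper cover exists.
Choose Q and F: together they cover T8, T7, T3, T6 — every target.
Total install cost: 11 + 5 = 16.
No cover costs less than 16.

16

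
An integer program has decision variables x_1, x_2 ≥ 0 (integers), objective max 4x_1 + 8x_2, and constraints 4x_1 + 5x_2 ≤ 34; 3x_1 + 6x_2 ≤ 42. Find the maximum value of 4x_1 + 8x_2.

52

The continuous relaxation peaks at (0, 6.8) with value 54.40; rounding to a feasible lattice point costs some objective.
(x_1,x_2)=(1,6) is feasible, giving 52.
(x_1,x_2)=(0,6) is feasible, giving 48.
(x_1,x_2)=(2,5) is feasible, giving 48.
No feasible integer point exceeds 52.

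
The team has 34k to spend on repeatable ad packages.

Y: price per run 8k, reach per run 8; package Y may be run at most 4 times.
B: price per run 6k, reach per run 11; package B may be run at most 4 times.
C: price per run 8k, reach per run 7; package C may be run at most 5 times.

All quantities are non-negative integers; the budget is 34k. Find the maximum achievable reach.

52

Take 1×Y and 4×B: price 32 ≤ 34, reach 1·8 + 4·11 = 52.
B has the best ratio (11/6) and is taken to its limit of 4; remaining capacity is filled optimally with the others.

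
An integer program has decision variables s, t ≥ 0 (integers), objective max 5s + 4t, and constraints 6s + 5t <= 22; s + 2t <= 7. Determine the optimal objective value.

18

(s,t)=(2,2): 6·2+5·2=22≤22, 1·2+2·2=6≤7, objective 18.
(s,t)=(1,3): 6·1+5·3=21≤22, 1·1+2·3=7≤7, objective 17.
(s,t)=(3,0): 6·3+5·0=18≤22, 1·3+2·0=3≤7, objective 15.
Maximum is 18 at (s,t)=(2,2).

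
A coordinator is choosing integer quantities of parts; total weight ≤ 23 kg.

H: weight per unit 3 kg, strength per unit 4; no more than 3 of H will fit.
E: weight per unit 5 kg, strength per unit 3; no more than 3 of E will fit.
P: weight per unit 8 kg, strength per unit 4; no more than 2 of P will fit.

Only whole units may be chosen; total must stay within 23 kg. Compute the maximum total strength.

H has the best ratio (4/3); taking only H gives at most 3×4 = 12 (stopped by the supply cap of 3).
Mixing does better — 3×H, 1×E, and 1×P: weight 22 ≤ 23, strength 3·4 + 1·3 + 1·4 = 19.

19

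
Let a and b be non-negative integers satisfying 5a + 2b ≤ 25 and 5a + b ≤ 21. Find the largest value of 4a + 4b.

48

(a,b)=(0,12) is feasible, giving 48.
(a,b)=(0,11) is feasible, giving 44.
No feasible integer point exceeds 48.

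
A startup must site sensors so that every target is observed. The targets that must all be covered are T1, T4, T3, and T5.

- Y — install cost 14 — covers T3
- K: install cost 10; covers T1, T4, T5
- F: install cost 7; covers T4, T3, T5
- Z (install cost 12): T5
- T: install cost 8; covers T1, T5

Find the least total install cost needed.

Choose F and T: together they cover T1, T4, T3, T5 — every target.
Total install cost: 7 + 8 = 15.

15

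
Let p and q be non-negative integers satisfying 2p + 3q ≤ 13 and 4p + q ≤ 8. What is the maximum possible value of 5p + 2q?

11

The continuous relaxation peaks at (1.1, 3.6) with value 12.70; rounding to a feasible lattice point costs some objective.
(p,q)=(1,3): 2·1+3·3=11≤13, 4·1+1·3=7≤8, objective 11.
(p,q)=(1,2): 2·1+3·2=8≤13, 4·1+1·2=6≤8, objective 9.
(p,q)=(0,4): 2·0+3·4=12≤13, 4·0+1·4=4≤8, objective 8.
(p,q)=(0,3): 2·0+3·3=9≤13, 4·0+1·3=3≤8, objective 6.
No feasible integer point exceeds 11.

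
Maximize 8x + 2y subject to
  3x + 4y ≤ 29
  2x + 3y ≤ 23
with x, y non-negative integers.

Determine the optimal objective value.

72

(x,y)=(9,0): 3·9+4·0=27≤29, 2·9+3·0=18≤23, objective 72.
(x,y)=(8,1): 3·8+4·1=28≤29, 2·8+3·1=19≤23, objective 66.
(x,y)=(8,0): 3·8+4·0=24≤29, 2·8+3·0=16≤23, objective 64.
The best lattice point is (9,0), giving 72.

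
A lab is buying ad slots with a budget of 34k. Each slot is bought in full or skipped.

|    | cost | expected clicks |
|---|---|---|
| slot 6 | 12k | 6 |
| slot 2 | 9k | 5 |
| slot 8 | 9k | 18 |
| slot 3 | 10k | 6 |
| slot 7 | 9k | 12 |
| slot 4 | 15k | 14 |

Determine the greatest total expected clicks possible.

44

This is an integer program with binary decision variables.
Allowing fractional choices, the relaxed optimum would be about 44.6, but ad slots are indivisible.
slot 8 + slot 7 + slot 4: cost 9 + 9 + 15 = 33 ≤ 34, expected clicks 18 + 12 + 14 = 44.
slot 8 + slot 3 + slot 4: cost 9 + 10 + 15 = 34 ≤ 34, expected clicks 18 + 6 + 14 = 38.
Best is slot 8, slot 7, and slot 4 with total expected clicks 44.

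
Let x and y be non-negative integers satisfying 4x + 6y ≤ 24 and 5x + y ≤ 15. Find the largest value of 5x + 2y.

The continuous relaxation peaks at (2.54, 2.31) with value 17.31; rounding to a feasible lattice point costs some objective.
(x,y)=(3,0) is feasible, giving 15.
(x,y)=(2,2) is feasible, giving 14.
(x,y)=(2,1) is feasible, giving 12.
The best lattice point is (3,0), giving 15.

15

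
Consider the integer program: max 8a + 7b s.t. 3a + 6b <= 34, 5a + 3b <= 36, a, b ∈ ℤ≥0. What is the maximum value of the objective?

62

(a,b)=(6,2): 3·6+6·2=30≤34, 5·6+3·2=36≤36, objective 62.
(a,b)=(5,3): 3·5+6·3=33≤34, 5·5+3·3=34≤36, objective 61.
(a,b)=(6,1): 3·6+6·1=24≤34, 5·6+3·1=33≤36, objective 55.
No feasible integer point exceeds 62.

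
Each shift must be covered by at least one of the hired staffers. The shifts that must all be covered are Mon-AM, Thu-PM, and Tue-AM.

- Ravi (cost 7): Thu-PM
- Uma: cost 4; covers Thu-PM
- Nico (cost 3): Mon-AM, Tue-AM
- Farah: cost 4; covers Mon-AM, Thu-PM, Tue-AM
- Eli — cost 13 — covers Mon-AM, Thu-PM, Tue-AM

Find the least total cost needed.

4

Farah alone covers Mon-AM, Thu-PM, Tue-AM — every shift.
Total cost: 4.
No cover costs less than 4.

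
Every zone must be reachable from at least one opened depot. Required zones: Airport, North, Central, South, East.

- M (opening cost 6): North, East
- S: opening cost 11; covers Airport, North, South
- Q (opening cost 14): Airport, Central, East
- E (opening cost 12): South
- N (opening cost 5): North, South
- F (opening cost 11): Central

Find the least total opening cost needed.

Choose Q and N: together they cover Airport, North, Central, South, East — every zone.
Total opening cost: 14 + 5 = 19.
No cover costs less than 19.

19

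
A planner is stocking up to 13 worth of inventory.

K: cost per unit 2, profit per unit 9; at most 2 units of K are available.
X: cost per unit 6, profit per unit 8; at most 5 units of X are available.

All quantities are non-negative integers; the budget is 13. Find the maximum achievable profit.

26

Take 2×K and 1×X: cost 10 ≤ 13, profit 2·9 + 1·8 = 26.
K has the best ratio (9/2) and is taken to its limit of 2; remaining capacity is filled optimally with the others.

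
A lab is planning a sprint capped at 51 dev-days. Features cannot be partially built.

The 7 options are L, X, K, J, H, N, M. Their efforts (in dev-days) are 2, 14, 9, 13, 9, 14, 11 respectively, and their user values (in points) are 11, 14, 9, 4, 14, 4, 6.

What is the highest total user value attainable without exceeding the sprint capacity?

This is an integer program with binary decision variables.
L + X + K + H + N: effort 2 + 14 + 9 + 9 + 14 = 48 ≤ 51, user value 11 + 14 + 9 + 14 + 4 = 52.
L + X + K + J + H: effort 2 + 14 + 9 + 13 + 9 = 47 ≤ 51, user value 11 + 14 + 9 + 4 + 14 = 52.
L + X + K + H + M: effort 2 + 14 + 9 + 9 + 11 = 45 ≤ 51, user value 11 + 14 + 9 + 14 + 6 = 54.
Best is L, X, K, H, and M with total user value 54.

54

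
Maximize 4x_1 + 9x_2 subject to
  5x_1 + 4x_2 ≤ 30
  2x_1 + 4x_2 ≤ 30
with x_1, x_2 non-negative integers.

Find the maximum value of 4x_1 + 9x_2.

Relaxing integrality, the LP optimum is 67.50 at (x_1,x_2) = (0, 7.5), which is not an integer point.
(x_1,x_2)=(0,7): 5·0+4·7=28≤30, 2·0+4·7=28≤30, objective 63.
(x_1,x_2)=(1,6): 5·1+4·6=29≤30, 2·1+4·6=26≤30, objective 58.
(x_1,x_2)=(0,6): 5·0+4·6=24≤30, 2·0+4·6=24≤30, objective 54.
No feasible integer point exceeds 63.

63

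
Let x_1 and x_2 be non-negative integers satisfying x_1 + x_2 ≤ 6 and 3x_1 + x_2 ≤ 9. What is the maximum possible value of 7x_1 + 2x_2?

(x_1,x_2)=(3,0) is feasible, giving 21.
(x_1,x_2)=(2,1) is feasible, giving 16.
(x_1,x_2)=(2,0) is feasible, giving 14.
Maximum is 21 at (x_1,x_2)=(3,0).

21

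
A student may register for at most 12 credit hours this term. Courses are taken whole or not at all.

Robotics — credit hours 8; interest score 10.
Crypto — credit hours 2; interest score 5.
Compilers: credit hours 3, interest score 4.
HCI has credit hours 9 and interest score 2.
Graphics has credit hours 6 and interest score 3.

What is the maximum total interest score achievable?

15

This is a 0-1 knapsack instance.
Crypto + Compilers + Graphics: credit hours 2 + 3 + 6 = 11 ≤ 12, interest score 5 + 4 + 3 = 12.
Robotics + Compilers: credit hours 8 + 3 = 11 ≤ 12, interest score 10 + 4 = 14.
Robotics + Crypto: credit hours 8 + 2 = 10 ≤ 12, interest score 10 + 5 = 15.
Best is Robotics and Crypto with total interest score 15.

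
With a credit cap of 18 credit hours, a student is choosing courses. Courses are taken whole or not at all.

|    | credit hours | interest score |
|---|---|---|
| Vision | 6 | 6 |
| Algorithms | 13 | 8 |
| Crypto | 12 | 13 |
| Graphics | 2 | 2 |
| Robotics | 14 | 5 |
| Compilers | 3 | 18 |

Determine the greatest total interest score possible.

33

Crypto + Graphics + Compilers: credit hours 12 + 2 + 3 = 17 ≤ 18, interest score 13 + 2 + 18 = 33.
Crypto + Compilers: credit hours 12 + 3 = 15 ≤ 18, interest score 13 + 18 = 31.
Best is Crypto, Graphics, and Compilers with total interest score 33.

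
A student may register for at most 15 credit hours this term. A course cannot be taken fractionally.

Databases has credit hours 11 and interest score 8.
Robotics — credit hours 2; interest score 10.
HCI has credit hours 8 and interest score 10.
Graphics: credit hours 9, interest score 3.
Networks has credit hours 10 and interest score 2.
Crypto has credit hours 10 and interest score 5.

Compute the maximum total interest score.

Robotics + HCI: credit hours 2 + 8 = 10 ≤ 15, interest score 10 + 10 = 20.
Robotics + Crypto: credit hours 2 + 10 = 12 ≤ 15, interest score 10 + 5 = 15.
Databases + Robotics: credit hours 11 + 2 = 13 ≤ 15, interest score 8 + 10 = 18.
Best is Robotics and HCI with total interest score 20.

20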